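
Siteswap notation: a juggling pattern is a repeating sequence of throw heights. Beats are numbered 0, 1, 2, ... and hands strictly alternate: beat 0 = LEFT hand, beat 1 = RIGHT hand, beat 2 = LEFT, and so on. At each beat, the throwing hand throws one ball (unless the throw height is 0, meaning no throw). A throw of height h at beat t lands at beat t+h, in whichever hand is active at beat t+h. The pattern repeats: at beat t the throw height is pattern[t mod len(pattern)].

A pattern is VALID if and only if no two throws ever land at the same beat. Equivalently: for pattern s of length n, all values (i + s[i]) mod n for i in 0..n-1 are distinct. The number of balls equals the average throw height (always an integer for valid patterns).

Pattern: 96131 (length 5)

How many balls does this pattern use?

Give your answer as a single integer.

Answer: 4

Derivation:
Pattern = [9, 6, 1, 3, 1], length n = 5
  position 0: throw height = 9, running sum = 9
  position 1: throw height = 6, running sum = 15
  position 2: throw height = 1, running sum = 16
  position 3: throw height = 3, running sum = 19
  position 4: throw height = 1, running sum = 20
Total sum = 20; balls = sum / n = 20 / 5 = 4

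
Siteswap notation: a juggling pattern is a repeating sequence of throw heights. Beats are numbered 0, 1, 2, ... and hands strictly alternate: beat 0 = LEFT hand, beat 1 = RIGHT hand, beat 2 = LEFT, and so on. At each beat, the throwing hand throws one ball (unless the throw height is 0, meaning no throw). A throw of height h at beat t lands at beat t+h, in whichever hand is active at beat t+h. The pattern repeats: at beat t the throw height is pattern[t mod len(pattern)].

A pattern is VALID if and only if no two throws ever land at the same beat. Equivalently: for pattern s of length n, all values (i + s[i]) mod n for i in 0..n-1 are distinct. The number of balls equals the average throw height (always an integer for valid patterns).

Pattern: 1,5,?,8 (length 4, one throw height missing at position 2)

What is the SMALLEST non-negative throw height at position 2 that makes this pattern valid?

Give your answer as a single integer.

i=0: (0 + 1) mod 4 = 1
i=1: (1 + 5) mod 4 = 2
i=2: s[i]=? (unknown)
i=3: (3 + 8) mod 4 = 3
Known residues: [1, 2, 3]; need a permutation of 0..3, so missing residue r = 0
Need (2 + s) mod 4 = 0; smallest s = (0 - 2) mod 4 = 2

Answer: 2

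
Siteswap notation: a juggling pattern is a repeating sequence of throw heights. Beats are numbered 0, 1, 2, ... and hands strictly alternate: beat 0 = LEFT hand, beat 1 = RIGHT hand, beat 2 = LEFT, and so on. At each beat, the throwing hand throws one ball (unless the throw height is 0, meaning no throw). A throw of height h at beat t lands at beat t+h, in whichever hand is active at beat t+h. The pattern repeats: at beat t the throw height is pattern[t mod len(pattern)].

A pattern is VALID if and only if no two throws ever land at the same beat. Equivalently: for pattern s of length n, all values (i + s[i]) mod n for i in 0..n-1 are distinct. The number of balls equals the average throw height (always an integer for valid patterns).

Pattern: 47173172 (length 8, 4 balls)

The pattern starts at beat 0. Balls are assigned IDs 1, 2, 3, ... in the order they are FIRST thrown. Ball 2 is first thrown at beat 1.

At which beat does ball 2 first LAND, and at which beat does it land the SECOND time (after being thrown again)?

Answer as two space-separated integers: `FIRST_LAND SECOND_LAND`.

Answer: 8 12

Derivation:
Beat 0 (L): throw ball1 h=4 -> lands@4:L; in-air after throw: [b1@4:L]
Beat 1 (R): throw ball2 h=7 -> lands@8:L; in-air after throw: [b1@4:L b2@8:L]
Beat 2 (L): throw ball3 h=1 -> lands@3:R; in-air after throw: [b3@3:R b1@4:L b2@8:L]
Beat 3 (R): throw ball3 h=7 -> lands@10:L; in-air after throw: [b1@4:L b2@8:L b3@10:L]
Beat 4 (L): throw ball1 h=3 -> lands@7:R; in-air after throw: [b1@7:R b2@8:L b3@10:L]
Beat 5 (R): throw ball4 h=1 -> lands@6:L; in-air after throw: [b4@6:L b1@7:R b2@8:L b3@10:L]
Beat 6 (L): throw ball4 h=7 -> lands@13:R; in-air after throw: [b1@7:R b2@8:L b3@10:L b4@13:R]
Beat 7 (R): throw ball1 h=2 -> lands@9:R; in-air after throw: [b2@8:L b1@9:R b3@10:L b4@13:R]
Beat 8 (L): throw ball2 h=4 -> lands@12:L; in-air after throw: [b1@9:R b3@10:L b2@12:L b4@13:R]
Beat 9 (R): throw ball1 h=7 -> lands@16:L; in-air after throw: [b3@10:L b2@12:L b4@13:R b1@16:L]
Beat 10 (L): throw ball3 h=1 -> lands@11:R; in-air after throw: [b3@11:R b2@12:L b4@13:R b1@16:L]
Beat 11 (R): throw ball3 h=7 -> lands@18:L; in-air after throw: [b2@12:L b4@13:R b1@16:L b3@18:L]
Ball 2: thrown@1 h=7 -> first land @8; rethrown@8 h=4 -> second land @12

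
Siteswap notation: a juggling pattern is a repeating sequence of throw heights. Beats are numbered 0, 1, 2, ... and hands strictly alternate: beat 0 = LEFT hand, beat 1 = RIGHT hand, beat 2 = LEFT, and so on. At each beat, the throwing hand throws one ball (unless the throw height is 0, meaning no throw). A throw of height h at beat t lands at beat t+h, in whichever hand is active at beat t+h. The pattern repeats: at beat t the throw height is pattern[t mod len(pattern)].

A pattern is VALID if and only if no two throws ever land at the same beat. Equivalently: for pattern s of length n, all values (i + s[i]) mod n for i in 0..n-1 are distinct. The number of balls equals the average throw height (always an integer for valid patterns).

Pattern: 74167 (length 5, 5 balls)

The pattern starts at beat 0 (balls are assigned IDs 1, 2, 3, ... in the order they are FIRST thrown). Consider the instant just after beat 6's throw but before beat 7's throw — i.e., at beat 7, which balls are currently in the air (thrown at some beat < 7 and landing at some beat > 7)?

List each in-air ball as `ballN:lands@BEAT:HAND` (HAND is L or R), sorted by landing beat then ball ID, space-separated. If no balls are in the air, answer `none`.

Answer: ball3:lands@9:R ball5:lands@10:L ball4:lands@11:R ball2:lands@12:L

Derivation:
Beat 0 (L): throw ball1 h=7 -> lands@7:R; in-air after throw: [b1@7:R]
Beat 1 (R): throw ball2 h=4 -> lands@5:R; in-air after throw: [b2@5:R b1@7:R]
Beat 2 (L): throw ball3 h=1 -> lands@3:R; in-air after throw: [b3@3:R b2@5:R b1@7:R]
Beat 3 (R): throw ball3 h=6 -> lands@9:R; in-air after throw: [b2@5:R b1@7:R b3@9:R]
Beat 4 (L): throw ball4 h=7 -> lands@11:R; in-air after throw: [b2@5:R b1@7:R b3@9:R b4@11:R]
Beat 5 (R): throw ball2 h=7 -> lands@12:L; in-air after throw: [b1@7:R b3@9:R b4@11:R b2@12:L]
Beat 6 (L): throw ball5 h=4 -> lands@10:L; in-air after throw: [b1@7:R b3@9:R b5@10:L b4@11:R b2@12:L]
Beat 7 (R): throw ball1 h=1 -> lands@8:L; in-air after throw: [b1@8:L b3@9:R b5@10:L b4@11:R b2@12:L]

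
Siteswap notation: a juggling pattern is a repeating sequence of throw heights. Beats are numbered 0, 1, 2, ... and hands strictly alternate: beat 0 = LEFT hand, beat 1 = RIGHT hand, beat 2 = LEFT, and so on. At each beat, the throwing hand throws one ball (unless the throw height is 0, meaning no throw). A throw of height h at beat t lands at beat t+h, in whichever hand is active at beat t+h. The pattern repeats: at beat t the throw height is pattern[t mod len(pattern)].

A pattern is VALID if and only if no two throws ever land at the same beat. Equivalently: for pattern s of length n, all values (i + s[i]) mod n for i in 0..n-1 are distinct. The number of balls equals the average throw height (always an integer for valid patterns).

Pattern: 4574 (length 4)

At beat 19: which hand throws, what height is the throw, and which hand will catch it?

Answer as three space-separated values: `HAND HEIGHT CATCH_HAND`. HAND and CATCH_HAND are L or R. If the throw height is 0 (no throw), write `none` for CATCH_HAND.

Beat 19: 19 mod 2 = 1, so hand = R
Throw height = pattern[19 mod 4] = pattern[3] = 4
Lands at beat 19+4=23, 23 mod 2 = 1, so catch hand = R

Answer: R 4 R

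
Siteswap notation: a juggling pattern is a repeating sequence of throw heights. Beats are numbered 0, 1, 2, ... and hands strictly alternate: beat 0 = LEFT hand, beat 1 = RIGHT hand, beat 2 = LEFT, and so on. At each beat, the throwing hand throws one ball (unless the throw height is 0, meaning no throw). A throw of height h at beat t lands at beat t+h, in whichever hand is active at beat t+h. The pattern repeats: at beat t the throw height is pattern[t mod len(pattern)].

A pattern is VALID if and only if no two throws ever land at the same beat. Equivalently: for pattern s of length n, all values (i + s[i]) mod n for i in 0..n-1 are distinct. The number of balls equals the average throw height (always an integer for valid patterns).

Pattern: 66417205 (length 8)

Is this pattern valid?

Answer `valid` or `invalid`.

i=0: (i + s[i]) mod n = (0 + 6) mod 8 = 6
i=1: (i + s[i]) mod n = (1 + 6) mod 8 = 7
i=2: (i + s[i]) mod n = (2 + 4) mod 8 = 6
i=3: (i + s[i]) mod n = (3 + 1) mod 8 = 4
i=4: (i + s[i]) mod n = (4 + 7) mod 8 = 3
i=5: (i + s[i]) mod n = (5 + 2) mod 8 = 7
i=6: (i + s[i]) mod n = (6 + 0) mod 8 = 6
i=7: (i + s[i]) mod n = (7 + 5) mod 8 = 4
Residues: [6, 7, 6, 4, 3, 7, 6, 4], distinct: False

Answer: invalid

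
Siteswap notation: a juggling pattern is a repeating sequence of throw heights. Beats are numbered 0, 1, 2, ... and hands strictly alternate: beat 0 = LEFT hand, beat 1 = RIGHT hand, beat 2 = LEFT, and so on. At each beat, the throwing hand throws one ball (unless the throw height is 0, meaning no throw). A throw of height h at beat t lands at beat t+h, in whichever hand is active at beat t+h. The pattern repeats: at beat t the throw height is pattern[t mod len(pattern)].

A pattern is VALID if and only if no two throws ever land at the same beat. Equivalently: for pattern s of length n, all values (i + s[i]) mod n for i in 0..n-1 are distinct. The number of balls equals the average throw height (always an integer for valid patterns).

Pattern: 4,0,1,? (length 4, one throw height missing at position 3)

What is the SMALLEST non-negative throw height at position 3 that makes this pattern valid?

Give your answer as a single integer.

i=0: (0 + 4) mod 4 = 0
i=1: (1 + 0) mod 4 = 1
i=2: (2 + 1) mod 4 = 3
i=3: s[i]=? (unknown)
Known residues: [0, 1, 3]; need a permutation of 0..3, so missing residue r = 2
Need (3 + s) mod 4 = 2; smallest s = (2 - 3) mod 4 = 3

Answer: 3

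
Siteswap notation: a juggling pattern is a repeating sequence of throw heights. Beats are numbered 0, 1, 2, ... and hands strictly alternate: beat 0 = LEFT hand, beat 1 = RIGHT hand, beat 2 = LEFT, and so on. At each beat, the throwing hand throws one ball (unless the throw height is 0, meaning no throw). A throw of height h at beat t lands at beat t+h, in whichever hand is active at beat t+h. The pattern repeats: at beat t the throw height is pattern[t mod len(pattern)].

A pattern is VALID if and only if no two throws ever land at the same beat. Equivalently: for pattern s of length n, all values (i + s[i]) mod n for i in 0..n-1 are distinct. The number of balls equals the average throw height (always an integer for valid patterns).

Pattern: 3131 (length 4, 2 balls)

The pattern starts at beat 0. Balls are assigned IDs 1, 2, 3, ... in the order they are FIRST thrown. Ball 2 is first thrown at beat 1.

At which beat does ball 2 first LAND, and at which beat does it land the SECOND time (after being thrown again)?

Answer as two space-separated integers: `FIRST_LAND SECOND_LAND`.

Beat 0 (L): throw ball1 h=3 -> lands@3:R; in-air after throw: [b1@3:R]
Beat 1 (R): throw ball2 h=1 -> lands@2:L; in-air after throw: [b2@2:L b1@3:R]
Beat 2 (L): throw ball2 h=3 -> lands@5:R; in-air after throw: [b1@3:R b2@5:R]
Beat 3 (R): throw ball1 h=1 -> lands@4:L; in-air after throw: [b1@4:L b2@5:R]
Beat 4 (L): throw ball1 h=3 -> lands@7:R; in-air after throw: [b2@5:R b1@7:R]
Beat 5 (R): throw ball2 h=1 -> lands@6:L; in-air after throw: [b2@6:L b1@7:R]
Ball 2: thrown@1 h=1 -> first land @2; rethrown@2 h=3 -> second land @5

Answer: 2 5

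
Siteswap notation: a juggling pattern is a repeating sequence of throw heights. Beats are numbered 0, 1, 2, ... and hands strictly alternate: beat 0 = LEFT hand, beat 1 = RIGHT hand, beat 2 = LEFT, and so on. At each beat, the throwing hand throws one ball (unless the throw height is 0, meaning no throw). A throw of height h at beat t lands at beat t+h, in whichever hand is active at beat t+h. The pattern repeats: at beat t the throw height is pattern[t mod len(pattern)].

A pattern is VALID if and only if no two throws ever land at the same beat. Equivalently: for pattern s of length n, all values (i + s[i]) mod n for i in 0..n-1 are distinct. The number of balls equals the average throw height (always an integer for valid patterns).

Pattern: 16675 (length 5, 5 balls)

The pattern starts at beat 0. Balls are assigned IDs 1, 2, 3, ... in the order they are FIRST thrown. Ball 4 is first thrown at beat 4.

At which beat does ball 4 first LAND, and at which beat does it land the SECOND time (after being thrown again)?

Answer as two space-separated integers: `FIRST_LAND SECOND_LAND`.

Answer: 9 14

Derivation:
Beat 0 (L): throw ball1 h=1 -> lands@1:R; in-air after throw: [b1@1:R]
Beat 1 (R): throw ball1 h=6 -> lands@7:R; in-air after throw: [b1@7:R]
Beat 2 (L): throw ball2 h=6 -> lands@8:L; in-air after throw: [b1@7:R b2@8:L]
Beat 3 (R): throw ball3 h=7 -> lands@10:L; in-air after throw: [b1@7:R b2@8:L b3@10:L]
Beat 4 (L): throw ball4 h=5 -> lands@9:R; in-air after throw: [b1@7:R b2@8:L b4@9:R b3@10:L]
Beat 5 (R): throw ball5 h=1 -> lands@6:L; in-air after throw: [b5@6:L b1@7:R b2@8:L b4@9:R b3@10:L]
Beat 6 (L): throw ball5 h=6 -> lands@12:L; in-air after throw: [b1@7:R b2@8:L b4@9:R b3@10:L b5@12:L]
Beat 7 (R): throw ball1 h=6 -> lands@13:R; in-air after throw: [b2@8:L b4@9:R b3@10:L b5@12:L b1@13:R]
Beat 8 (L): throw ball2 h=7 -> lands@15:R; in-air after throw: [b4@9:R b3@10:L b5@12:L b1@13:R b2@15:R]
Beat 9 (R): throw ball4 h=5 -> lands@14:L; in-air after throw: [b3@10:L b5@12:L b1@13:R b4@14:L b2@15:R]
Beat 10 (L): throw ball3 h=1 -> lands@11:R; in-air after throw: [b3@11:R b5@12:L b1@13:R b4@14:L b2@15:R]
Beat 11 (R): throw ball3 h=6 -> lands@17:R; in-air after throw: [b5@12:L b1@13:R b4@14:L b2@15:R b3@17:R]
Beat 12 (L): throw ball5 h=6 -> lands@18:L; in-air after throw: [b1@13:R b4@14:L b2@15:R b3@17:R b5@18:L]
Beat 13 (R): throw ball1 h=7 -> lands@20:L; in-air after throw: [b4@14:L b2@15:R b3@17:R b5@18:L b1@20:L]
Ball 4: thrown@4 h=5 -> first land @9; rethrown@9 h=5 -> second land @14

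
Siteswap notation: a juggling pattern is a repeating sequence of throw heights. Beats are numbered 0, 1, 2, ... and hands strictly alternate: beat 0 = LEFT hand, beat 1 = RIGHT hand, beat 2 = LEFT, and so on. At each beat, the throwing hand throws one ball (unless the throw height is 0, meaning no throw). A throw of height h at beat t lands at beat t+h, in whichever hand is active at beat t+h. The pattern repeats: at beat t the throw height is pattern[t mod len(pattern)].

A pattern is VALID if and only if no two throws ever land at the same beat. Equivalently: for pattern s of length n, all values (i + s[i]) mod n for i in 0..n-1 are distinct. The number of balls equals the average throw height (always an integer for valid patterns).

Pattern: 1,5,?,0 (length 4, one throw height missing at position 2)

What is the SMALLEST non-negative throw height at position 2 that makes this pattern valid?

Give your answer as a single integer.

Answer: 2

Derivation:
i=0: (0 + 1) mod 4 = 1
i=1: (1 + 5) mod 4 = 2
i=2: s[i]=? (unknown)
i=3: (3 + 0) mod 4 = 3
Known residues: [1, 2, 3]; need a permutation of 0..3, so missing residue r = 0
Need (2 + s) mod 4 = 0; smallest s = (0 - 2) mod 4 = 2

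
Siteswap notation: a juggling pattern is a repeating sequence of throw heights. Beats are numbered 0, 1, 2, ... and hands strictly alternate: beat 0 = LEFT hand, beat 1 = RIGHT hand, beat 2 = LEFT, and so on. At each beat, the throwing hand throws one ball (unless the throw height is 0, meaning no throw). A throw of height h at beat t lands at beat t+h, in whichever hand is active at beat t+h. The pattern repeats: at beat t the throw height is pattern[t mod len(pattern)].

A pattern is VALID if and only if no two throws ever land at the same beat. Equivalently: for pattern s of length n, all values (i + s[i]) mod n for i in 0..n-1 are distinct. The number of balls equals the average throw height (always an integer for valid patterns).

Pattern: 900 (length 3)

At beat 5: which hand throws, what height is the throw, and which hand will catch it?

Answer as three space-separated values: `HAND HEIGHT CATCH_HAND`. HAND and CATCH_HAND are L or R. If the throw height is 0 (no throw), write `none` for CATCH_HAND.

Beat 5: 5 mod 2 = 1, so hand = R
Throw height = pattern[5 mod 3] = pattern[2] = 0

Answer: R 0 none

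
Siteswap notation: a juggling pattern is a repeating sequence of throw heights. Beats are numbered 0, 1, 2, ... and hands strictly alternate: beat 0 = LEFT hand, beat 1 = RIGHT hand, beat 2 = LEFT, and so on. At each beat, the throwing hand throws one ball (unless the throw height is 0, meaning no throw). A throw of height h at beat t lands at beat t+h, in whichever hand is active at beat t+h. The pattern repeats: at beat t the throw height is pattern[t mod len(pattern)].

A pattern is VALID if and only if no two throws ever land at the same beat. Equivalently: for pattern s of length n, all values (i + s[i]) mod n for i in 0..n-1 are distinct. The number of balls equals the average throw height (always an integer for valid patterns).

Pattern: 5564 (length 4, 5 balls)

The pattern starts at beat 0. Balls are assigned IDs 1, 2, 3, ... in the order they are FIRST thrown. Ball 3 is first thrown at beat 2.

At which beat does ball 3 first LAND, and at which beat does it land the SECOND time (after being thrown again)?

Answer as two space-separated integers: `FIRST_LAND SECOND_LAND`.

Beat 0 (L): throw ball1 h=5 -> lands@5:R; in-air after throw: [b1@5:R]
Beat 1 (R): throw ball2 h=5 -> lands@6:L; in-air after throw: [b1@5:R b2@6:L]
Beat 2 (L): throw ball3 h=6 -> lands@8:L; in-air after throw: [b1@5:R b2@6:L b3@8:L]
Beat 3 (R): throw ball4 h=4 -> lands@7:R; in-air after throw: [b1@5:R b2@6:L b4@7:R b3@8:L]
Beat 4 (L): throw ball5 h=5 -> lands@9:R; in-air after throw: [b1@5:R b2@6:L b4@7:R b3@8:L b5@9:R]
Beat 5 (R): throw ball1 h=5 -> lands@10:L; in-air after throw: [b2@6:L b4@7:R b3@8:L b5@9:R b1@10:L]
Beat 6 (L): throw ball2 h=6 -> lands@12:L; in-air after throw: [b4@7:R b3@8:L b5@9:R b1@10:L b2@12:L]
Beat 7 (R): throw ball4 h=4 -> lands@11:R; in-air after throw: [b3@8:L b5@9:R b1@10:L b4@11:R b2@12:L]
Beat 8 (L): throw ball3 h=5 -> lands@13:R; in-air after throw: [b5@9:R b1@10:L b4@11:R b2@12:L b3@13:R]
Beat 9 (R): throw ball5 h=5 -> lands@14:L; in-air after throw: [b1@10:L b4@11:R b2@12:L b3@13:R b5@14:L]
Beat 10 (L): throw ball1 h=6 -> lands@16:L; in-air after throw: [b4@11:R b2@12:L b3@13:R b5@14:L b1@16:L]
Beat 11 (R): throw ball4 h=4 -> lands@15:R; in-air after throw: [b2@12:L b3@13:R b5@14:L b4@15:R b1@16:L]
Beat 12 (L): throw ball2 h=5 -> lands@17:R; in-air after throw: [b3@13:R b5@14:L b4@15:R b1@16:L b2@17:R]
Beat 13 (R): throw ball3 h=5 -> lands@18:L; in-air after throw: [b5@14:L b4@15:R b1@16:L b2@17:R b3@18:L]
Ball 3: thrown@2 h=6 -> first land @8; rethrown@8 h=5 -> second land @13

Answer: 8 13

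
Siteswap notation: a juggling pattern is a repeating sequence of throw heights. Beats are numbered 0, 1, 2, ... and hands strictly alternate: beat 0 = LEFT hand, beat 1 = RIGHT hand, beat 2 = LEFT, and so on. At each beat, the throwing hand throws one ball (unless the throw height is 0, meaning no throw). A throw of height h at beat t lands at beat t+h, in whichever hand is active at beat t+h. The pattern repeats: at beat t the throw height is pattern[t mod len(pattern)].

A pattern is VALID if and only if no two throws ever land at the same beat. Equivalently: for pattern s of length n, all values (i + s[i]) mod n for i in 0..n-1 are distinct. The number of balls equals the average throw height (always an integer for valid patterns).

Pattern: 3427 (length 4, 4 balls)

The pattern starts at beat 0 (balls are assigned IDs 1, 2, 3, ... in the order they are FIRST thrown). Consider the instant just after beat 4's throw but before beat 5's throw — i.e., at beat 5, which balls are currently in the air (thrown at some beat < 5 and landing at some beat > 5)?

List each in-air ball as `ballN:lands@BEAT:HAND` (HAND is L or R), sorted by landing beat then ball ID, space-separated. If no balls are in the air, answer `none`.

Answer: ball3:lands@7:R ball1:lands@10:L

Derivation:
Beat 0 (L): throw ball1 h=3 -> lands@3:R; in-air after throw: [b1@3:R]
Beat 1 (R): throw ball2 h=4 -> lands@5:R; in-air after throw: [b1@3:R b2@5:R]
Beat 2 (L): throw ball3 h=2 -> lands@4:L; in-air after throw: [b1@3:R b3@4:L b2@5:R]
Beat 3 (R): throw ball1 h=7 -> lands@10:L; in-air after throw: [b3@4:L b2@5:R b1@10:L]
Beat 4 (L): throw ball3 h=3 -> lands@7:R; in-air after throw: [b2@5:R b3@7:R b1@10:L]
Beat 5 (R): throw ball2 h=4 -> lands@9:R; in-air after throw: [b3@7:R b2@9:R b1@10:L]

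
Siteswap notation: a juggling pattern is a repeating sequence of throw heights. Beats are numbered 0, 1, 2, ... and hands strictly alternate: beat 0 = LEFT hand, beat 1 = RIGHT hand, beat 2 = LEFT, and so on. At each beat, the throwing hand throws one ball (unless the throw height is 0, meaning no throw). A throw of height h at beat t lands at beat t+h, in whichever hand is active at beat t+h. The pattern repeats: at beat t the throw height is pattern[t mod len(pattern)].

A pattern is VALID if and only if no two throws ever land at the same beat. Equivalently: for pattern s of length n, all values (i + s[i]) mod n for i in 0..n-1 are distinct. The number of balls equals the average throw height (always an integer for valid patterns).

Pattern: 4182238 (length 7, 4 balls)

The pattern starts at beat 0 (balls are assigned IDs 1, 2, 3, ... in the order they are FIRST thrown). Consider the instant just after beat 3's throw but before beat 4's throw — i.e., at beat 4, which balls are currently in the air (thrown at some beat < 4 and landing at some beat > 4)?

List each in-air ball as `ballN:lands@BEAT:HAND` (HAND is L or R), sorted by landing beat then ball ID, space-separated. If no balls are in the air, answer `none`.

Answer: ball3:lands@5:R ball2:lands@10:L

Derivation:
Beat 0 (L): throw ball1 h=4 -> lands@4:L; in-air after throw: [b1@4:L]
Beat 1 (R): throw ball2 h=1 -> lands@2:L; in-air after throw: [b2@2:L b1@4:L]
Beat 2 (L): throw ball2 h=8 -> lands@10:L; in-air after throw: [b1@4:L b2@10:L]
Beat 3 (R): throw ball3 h=2 -> lands@5:R; in-air after throw: [b1@4:L b3@5:R b2@10:L]
Beat 4 (L): throw ball1 h=2 -> lands@6:L; in-air after throw: [b3@5:R b1@6:L b2@10:L]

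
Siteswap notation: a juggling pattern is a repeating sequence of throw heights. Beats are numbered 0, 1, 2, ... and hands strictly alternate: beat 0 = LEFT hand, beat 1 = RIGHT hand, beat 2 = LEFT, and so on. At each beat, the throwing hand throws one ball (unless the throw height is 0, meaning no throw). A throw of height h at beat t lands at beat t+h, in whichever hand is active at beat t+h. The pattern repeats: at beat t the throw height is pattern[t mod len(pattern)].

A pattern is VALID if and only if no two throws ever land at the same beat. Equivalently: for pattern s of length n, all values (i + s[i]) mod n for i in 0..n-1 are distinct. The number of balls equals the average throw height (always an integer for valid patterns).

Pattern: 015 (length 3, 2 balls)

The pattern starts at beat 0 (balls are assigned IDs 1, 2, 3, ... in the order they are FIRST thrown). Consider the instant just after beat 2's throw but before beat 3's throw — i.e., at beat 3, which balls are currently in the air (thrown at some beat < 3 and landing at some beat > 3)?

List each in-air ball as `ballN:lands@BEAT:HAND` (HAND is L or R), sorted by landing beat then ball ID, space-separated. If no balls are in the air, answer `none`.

Beat 1 (R): throw ball1 h=1 -> lands@2:L; in-air after throw: [b1@2:L]
Beat 2 (L): throw ball1 h=5 -> lands@7:R; in-air after throw: [b1@7:R]

Answer: ball1:lands@7:R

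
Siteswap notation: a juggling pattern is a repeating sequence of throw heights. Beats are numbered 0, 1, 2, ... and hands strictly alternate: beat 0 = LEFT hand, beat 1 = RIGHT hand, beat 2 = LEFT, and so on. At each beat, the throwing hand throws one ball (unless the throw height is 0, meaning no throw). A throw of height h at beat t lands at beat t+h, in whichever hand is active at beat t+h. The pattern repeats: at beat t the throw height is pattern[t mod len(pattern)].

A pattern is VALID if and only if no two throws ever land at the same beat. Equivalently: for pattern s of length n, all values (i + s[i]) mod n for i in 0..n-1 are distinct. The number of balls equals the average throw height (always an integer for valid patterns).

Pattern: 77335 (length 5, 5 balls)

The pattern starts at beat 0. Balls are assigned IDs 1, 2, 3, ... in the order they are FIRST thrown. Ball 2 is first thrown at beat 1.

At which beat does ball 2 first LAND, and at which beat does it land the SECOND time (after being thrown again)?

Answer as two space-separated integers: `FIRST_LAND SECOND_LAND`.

Answer: 8 11

Derivation:
Beat 0 (L): throw ball1 h=7 -> lands@7:R; in-air after throw: [b1@7:R]
Beat 1 (R): throw ball2 h=7 -> lands@8:L; in-air after throw: [b1@7:R b2@8:L]
Beat 2 (L): throw ball3 h=3 -> lands@5:R; in-air after throw: [b3@5:R b1@7:R b2@8:L]
Beat 3 (R): throw ball4 h=3 -> lands@6:L; in-air after throw: [b3@5:R b4@6:L b1@7:R b2@8:L]
Beat 4 (L): throw ball5 h=5 -> lands@9:R; in-air after throw: [b3@5:R b4@6:L b1@7:R b2@8:L b5@9:R]
Beat 5 (R): throw ball3 h=7 -> lands@12:L; in-air after throw: [b4@6:L b1@7:R b2@8:L b5@9:R b3@12:L]
Beat 6 (L): throw ball4 h=7 -> lands@13:R; in-air after throw: [b1@7:R b2@8:L b5@9:R b3@12:L b4@13:R]
Beat 7 (R): throw ball1 h=3 -> lands@10:L; in-air after throw: [b2@8:L b5@9:R b1@10:L b3@12:L b4@13:R]
Beat 8 (L): throw ball2 h=3 -> lands@11:R; in-air after throw: [b5@9:R b1@10:L b2@11:R b3@12:L b4@13:R]
Beat 9 (R): throw ball5 h=5 -> lands@14:L; in-air after throw: [b1@10:L b2@11:R b3@12:L b4@13:R b5@14:L]
Beat 10 (L): throw ball1 h=7 -> lands@17:R; in-air after throw: [b2@11:R b3@12:L b4@13:R b5@14:L b1@17:R]
Beat 11 (R): throw ball2 h=7 -> lands@18:L; in-air after throw: [b3@12:L b4@13:R b5@14:L b1@17:R b2@18:L]
Ball 2: thrown@1 h=7 -> first land @8; rethrown@8 h=3 -> second land @11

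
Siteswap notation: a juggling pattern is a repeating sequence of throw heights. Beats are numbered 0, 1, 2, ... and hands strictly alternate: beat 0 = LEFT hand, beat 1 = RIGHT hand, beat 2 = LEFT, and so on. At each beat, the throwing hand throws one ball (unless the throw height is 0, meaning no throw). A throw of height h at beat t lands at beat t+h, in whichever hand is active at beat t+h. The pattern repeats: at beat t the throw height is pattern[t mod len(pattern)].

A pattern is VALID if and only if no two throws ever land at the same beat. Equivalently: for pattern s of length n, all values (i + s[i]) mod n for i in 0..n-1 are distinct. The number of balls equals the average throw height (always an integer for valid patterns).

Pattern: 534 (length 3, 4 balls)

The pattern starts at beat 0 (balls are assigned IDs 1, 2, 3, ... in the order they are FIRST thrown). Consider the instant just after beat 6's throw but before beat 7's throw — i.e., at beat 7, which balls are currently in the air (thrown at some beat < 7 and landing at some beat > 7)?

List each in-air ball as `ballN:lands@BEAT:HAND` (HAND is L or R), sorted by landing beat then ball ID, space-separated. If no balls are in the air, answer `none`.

Answer: ball4:lands@8:L ball1:lands@9:R ball3:lands@11:R

Derivation:
Beat 0 (L): throw ball1 h=5 -> lands@5:R; in-air after throw: [b1@5:R]
Beat 1 (R): throw ball2 h=3 -> lands@4:L; in-air after throw: [b2@4:L b1@5:R]
Beat 2 (L): throw ball3 h=4 -> lands@6:L; in-air after throw: [b2@4:L b1@5:R b3@6:L]
Beat 3 (R): throw ball4 h=5 -> lands@8:L; in-air after throw: [b2@4:L b1@5:R b3@6:L b4@8:L]
Beat 4 (L): throw ball2 h=3 -> lands@7:R; in-air after throw: [b1@5:R b3@6:L b2@7:R b4@8:L]
Beat 5 (R): throw ball1 h=4 -> lands@9:R; in-air after throw: [b3@6:L b2@7:R b4@8:L b1@9:R]
Beat 6 (L): throw ball3 h=5 -> lands@11:R; in-air after throw: [b2@7:R b4@8:L b1@9:R b3@11:R]
Beat 7 (R): throw ball2 h=3 -> lands@10:L; in-air after throw: [b4@8:L b1@9:R b2@10:L b3@11:R]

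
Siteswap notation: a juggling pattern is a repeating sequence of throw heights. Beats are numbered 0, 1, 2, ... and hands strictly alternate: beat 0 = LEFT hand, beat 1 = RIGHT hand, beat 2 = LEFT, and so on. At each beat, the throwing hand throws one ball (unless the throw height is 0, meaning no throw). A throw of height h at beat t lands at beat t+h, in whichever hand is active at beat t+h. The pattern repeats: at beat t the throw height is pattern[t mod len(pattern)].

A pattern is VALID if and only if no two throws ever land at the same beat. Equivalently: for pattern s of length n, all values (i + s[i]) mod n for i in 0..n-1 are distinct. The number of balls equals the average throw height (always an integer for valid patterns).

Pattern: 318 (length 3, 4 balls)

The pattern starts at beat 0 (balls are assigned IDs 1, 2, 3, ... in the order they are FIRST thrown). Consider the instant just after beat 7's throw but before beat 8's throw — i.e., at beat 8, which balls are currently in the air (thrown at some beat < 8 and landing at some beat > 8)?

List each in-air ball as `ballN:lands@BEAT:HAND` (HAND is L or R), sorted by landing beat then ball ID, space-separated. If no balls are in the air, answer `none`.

Answer: ball1:lands@9:R ball2:lands@10:L ball3:lands@13:R

Derivation:
Beat 0 (L): throw ball1 h=3 -> lands@3:R; in-air after throw: [b1@3:R]
Beat 1 (R): throw ball2 h=1 -> lands@2:L; in-air after throw: [b2@2:L b1@3:R]
Beat 2 (L): throw ball2 h=8 -> lands@10:L; in-air after throw: [b1@3:R b2@10:L]
Beat 3 (R): throw ball1 h=3 -> lands@6:L; in-air after throw: [b1@6:L b2@10:L]
Beat 4 (L): throw ball3 h=1 -> lands@5:R; in-air after throw: [b3@5:R b1@6:L b2@10:L]
Beat 5 (R): throw ball3 h=8 -> lands@13:R; in-air after throw: [b1@6:L b2@10:L b3@13:R]
Beat 6 (L): throw ball1 h=3 -> lands@9:R; in-air after throw: [b1@9:R b2@10:L b3@13:R]
Beat 7 (R): throw ball4 h=1 -> lands@8:L; in-air after throw: [b4@8:L b1@9:R b2@10:L b3@13:R]
Beat 8 (L): throw ball4 h=8 -> lands@16:L; in-air after throw: [b1@9:R b2@10:L b3@13:R b4@16:L]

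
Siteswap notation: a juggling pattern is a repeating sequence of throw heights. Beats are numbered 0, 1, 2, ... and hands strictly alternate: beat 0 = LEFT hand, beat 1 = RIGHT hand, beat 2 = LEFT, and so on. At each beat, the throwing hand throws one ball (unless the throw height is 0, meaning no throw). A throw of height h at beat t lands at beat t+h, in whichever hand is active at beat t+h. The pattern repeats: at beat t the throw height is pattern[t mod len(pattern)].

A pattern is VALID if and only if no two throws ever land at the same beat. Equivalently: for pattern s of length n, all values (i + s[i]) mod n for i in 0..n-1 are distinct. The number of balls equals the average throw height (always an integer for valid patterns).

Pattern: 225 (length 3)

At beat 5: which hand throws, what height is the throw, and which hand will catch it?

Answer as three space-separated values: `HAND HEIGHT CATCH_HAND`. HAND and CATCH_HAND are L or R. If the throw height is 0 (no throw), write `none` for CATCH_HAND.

Beat 5: 5 mod 2 = 1, so hand = R
Throw height = pattern[5 mod 3] = pattern[2] = 5
Lands at beat 5+5=10, 10 mod 2 = 0, so catch hand = L

Answer: R 5 L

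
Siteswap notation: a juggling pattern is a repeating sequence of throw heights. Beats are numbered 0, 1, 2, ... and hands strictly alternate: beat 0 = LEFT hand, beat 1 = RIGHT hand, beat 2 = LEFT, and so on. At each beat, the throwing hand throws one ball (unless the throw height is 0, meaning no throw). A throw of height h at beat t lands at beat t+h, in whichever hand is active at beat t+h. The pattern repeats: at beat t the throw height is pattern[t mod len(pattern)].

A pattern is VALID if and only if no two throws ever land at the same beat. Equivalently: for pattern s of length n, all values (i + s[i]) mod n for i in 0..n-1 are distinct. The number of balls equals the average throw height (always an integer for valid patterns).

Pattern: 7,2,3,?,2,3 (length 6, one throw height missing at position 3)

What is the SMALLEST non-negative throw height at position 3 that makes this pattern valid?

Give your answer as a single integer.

i=0: (0 + 7) mod 6 = 1
i=1: (1 + 2) mod 6 = 3
i=2: (2 + 3) mod 6 = 5
i=3: s[i]=? (unknown)
i=4: (4 + 2) mod 6 = 0
i=5: (5 + 3) mod 6 = 2
Known residues: [0, 1, 2, 3, 5]; need a permutation of 0..5, so missing residue r = 4
Need (3 + s) mod 6 = 4; smallest s = (4 - 3) mod 6 = 1

Answer: 1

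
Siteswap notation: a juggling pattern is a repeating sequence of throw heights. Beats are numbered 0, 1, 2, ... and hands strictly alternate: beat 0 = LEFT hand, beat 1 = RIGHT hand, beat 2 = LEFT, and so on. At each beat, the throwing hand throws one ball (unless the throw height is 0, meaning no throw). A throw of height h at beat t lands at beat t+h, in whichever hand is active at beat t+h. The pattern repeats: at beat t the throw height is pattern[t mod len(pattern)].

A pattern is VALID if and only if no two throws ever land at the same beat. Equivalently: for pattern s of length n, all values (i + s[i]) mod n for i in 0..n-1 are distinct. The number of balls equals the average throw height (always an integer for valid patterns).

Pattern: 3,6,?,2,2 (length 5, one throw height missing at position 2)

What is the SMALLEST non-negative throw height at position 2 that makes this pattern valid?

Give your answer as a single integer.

Answer: 2

Derivation:
i=0: (0 + 3) mod 5 = 3
i=1: (1 + 6) mod 5 = 2
i=2: s[i]=? (unknown)
i=3: (3 + 2) mod 5 = 0
i=4: (4 + 2) mod 5 = 1
Known residues: [0, 1, 2, 3]; need a permutation of 0..4, so missing residue r = 4
Need (2 + s) mod 5 = 4; smallest s = (4 - 2) mod 5 = 2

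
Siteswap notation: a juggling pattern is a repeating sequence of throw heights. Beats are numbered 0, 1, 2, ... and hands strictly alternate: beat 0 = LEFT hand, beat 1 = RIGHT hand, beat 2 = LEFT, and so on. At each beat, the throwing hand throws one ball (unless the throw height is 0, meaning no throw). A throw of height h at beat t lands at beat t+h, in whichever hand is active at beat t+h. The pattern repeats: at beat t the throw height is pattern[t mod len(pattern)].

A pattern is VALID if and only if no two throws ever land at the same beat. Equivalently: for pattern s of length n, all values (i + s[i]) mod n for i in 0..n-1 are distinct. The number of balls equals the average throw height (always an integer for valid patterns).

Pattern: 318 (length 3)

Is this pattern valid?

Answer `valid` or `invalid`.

i=0: (i + s[i]) mod n = (0 + 3) mod 3 = 0
i=1: (i + s[i]) mod n = (1 + 1) mod 3 = 2
i=2: (i + s[i]) mod n = (2 + 8) mod 3 = 1
Residues: [0, 2, 1], distinct: True

Answer: valid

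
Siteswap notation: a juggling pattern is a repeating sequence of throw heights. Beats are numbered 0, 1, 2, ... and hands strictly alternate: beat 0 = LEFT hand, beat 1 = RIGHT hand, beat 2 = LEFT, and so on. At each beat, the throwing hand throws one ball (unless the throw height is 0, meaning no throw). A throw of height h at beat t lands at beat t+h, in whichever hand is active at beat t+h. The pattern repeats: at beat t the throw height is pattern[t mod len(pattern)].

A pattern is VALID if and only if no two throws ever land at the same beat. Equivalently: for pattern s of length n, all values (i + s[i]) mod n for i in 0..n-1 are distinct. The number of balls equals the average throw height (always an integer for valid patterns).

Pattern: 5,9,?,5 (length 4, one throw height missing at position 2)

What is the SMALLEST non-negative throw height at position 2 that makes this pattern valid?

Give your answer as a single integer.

Answer: 1

Derivation:
i=0: (0 + 5) mod 4 = 1
i=1: (1 + 9) mod 4 = 2
i=2: s[i]=? (unknown)
i=3: (3 + 5) mod 4 = 0
Known residues: [0, 1, 2]; need a permutation of 0..3, so missing residue r = 3
Need (2 + s) mod 4 = 3; smallest s = (3 - 2) mod 4 = 1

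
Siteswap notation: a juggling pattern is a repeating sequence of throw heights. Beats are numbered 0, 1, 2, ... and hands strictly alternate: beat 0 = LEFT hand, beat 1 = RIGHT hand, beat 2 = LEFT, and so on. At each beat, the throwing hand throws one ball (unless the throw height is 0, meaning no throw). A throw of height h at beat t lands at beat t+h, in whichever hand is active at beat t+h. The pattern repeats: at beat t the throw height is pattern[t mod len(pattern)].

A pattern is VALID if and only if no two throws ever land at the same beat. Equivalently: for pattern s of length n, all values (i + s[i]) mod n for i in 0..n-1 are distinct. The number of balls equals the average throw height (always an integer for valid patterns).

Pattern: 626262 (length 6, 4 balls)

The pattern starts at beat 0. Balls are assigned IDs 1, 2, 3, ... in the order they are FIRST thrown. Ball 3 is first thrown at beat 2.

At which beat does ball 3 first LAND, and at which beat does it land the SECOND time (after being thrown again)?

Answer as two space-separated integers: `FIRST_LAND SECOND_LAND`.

Beat 0 (L): throw ball1 h=6 -> lands@6:L; in-air after throw: [b1@6:L]
Beat 1 (R): throw ball2 h=2 -> lands@3:R; in-air after throw: [b2@3:R b1@6:L]
Beat 2 (L): throw ball3 h=6 -> lands@8:L; in-air after throw: [b2@3:R b1@6:L b3@8:L]
Beat 3 (R): throw ball2 h=2 -> lands@5:R; in-air after throw: [b2@5:R b1@6:L b3@8:L]
Beat 4 (L): throw ball4 h=6 -> lands@10:L; in-air after throw: [b2@5:R b1@6:L b3@8:L b4@10:L]
Beat 5 (R): throw ball2 h=2 -> lands@7:R; in-air after throw: [b1@6:L b2@7:R b3@8:L b4@10:L]
Beat 6 (L): throw ball1 h=6 -> lands@12:L; in-air after throw: [b2@7:R b3@8:L b4@10:L b1@12:L]
Beat 7 (R): throw ball2 h=2 -> lands@9:R; in-air after throw: [b3@8:L b2@9:R b4@10:L b1@12:L]
Beat 8 (L): throw ball3 h=6 -> lands@14:L; in-air after throw: [b2@9:R b4@10:L b1@12:L b3@14:L]
Beat 9 (R): throw ball2 h=2 -> lands@11:R; in-air after throw: [b4@10:L b2@11:R b1@12:L b3@14:L]
Beat 10 (L): throw ball4 h=6 -> lands@16:L; in-air after throw: [b2@11:R b1@12:L b3@14:L b4@16:L]
Beat 11 (R): throw ball2 h=2 -> lands@13:R; in-air after throw: [b1@12:L b2@13:R b3@14:L b4@16:L]
Beat 12 (L): throw ball1 h=6 -> lands@18:L; in-air after throw: [b2@13:R b3@14:L b4@16:L b1@18:L]
Beat 13 (R): throw ball2 h=2 -> lands@15:R; in-air after throw: [b3@14:L b2@15:R b4@16:L b1@18:L]
Beat 14 (L): throw ball3 h=6 -> lands@20:L; in-air after throw: [b2@15:R b4@16:L b1@18:L b3@20:L]
Ball 3: thrown@2 h=6 -> first land @8; rethrown@8 h=6 -> second land @14

Answer: 8 14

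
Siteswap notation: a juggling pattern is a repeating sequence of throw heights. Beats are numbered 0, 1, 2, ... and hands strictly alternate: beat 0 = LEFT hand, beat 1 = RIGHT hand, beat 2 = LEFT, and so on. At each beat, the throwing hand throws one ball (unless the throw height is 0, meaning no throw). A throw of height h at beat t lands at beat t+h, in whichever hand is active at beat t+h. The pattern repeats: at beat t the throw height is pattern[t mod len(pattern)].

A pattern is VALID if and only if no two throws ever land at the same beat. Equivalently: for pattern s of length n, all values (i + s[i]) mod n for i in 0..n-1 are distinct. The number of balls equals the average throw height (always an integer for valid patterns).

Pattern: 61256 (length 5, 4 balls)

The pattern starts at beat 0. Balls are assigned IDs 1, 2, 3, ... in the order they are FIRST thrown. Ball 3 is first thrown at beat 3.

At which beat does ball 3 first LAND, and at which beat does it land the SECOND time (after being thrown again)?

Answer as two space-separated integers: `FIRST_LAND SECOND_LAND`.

Beat 0 (L): throw ball1 h=6 -> lands@6:L; in-air after throw: [b1@6:L]
Beat 1 (R): throw ball2 h=1 -> lands@2:L; in-air after throw: [b2@2:L b1@6:L]
Beat 2 (L): throw ball2 h=2 -> lands@4:L; in-air after throw: [b2@4:L b1@6:L]
Beat 3 (R): throw ball3 h=5 -> lands@8:L; in-air after throw: [b2@4:L b1@6:L b3@8:L]
Beat 4 (L): throw ball2 h=6 -> lands@10:L; in-air after throw: [b1@6:L b3@8:L b2@10:L]
Beat 5 (R): throw ball4 h=6 -> lands@11:R; in-air after throw: [b1@6:L b3@8:L b2@10:L b4@11:R]
Beat 6 (L): throw ball1 h=1 -> lands@7:R; in-air after throw: [b1@7:R b3@8:L b2@10:L b4@11:R]
Beat 7 (R): throw ball1 h=2 -> lands@9:R; in-air after throw: [b3@8:L b1@9:R b2@10:L b4@11:R]
Beat 8 (L): throw ball3 h=5 -> lands@13:R; in-air after throw: [b1@9:R b2@10:L b4@11:R b3@13:R]
Beat 9 (R): throw ball1 h=6 -> lands@15:R; in-air after throw: [b2@10:L b4@11:R b3@13:R b1@15:R]
Beat 10 (L): throw ball2 h=6 -> lands@16:L; in-air after throw: [b4@11:R b3@13:R b1@15:R b2@16:L]
Beat 11 (R): throw ball4 h=1 -> lands@12:L; in-air after throw: [b4@12:L b3@13:R b1@15:R b2@16:L]
Beat 12 (L): throw ball4 h=2 -> lands@14:L; in-air after throw: [b3@13:R b4@14:L b1@15:R b2@16:L]
Beat 13 (R): throw ball3 h=5 -> lands@18:L; in-air after throw: [b4@14:L b1@15:R b2@16:L b3@18:L]
Ball 3: thrown@3 h=5 -> first land @8; rethrown@8 h=5 -> second land @13

Answer: 8 13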